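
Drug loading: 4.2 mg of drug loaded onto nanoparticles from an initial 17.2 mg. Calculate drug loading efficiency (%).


Drug loading efficiency = (drug loaded / drug initial) * 100
DLE = 4.2 / 17.2 * 100
DLE = 0.2442 * 100
DLE = 24.42%

24.42


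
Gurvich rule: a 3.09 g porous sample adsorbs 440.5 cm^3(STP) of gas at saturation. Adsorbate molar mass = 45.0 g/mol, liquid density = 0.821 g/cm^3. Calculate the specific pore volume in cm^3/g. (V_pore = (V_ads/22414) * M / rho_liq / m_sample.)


Moles adsorbed n = V_ads / 22414 = 440.5 / 22414 = 1.965290e-02 mol
Liquid volume V_liq = n * M / rho_liq = 1.965290e-02 * 45.0 / 0.821 = 1.07720 cm^3
Specific pore volume V_pore = V_liq / m_sample = 1.07720 / 3.09
V_pore = 0.3486 cm^3/g

0.3486


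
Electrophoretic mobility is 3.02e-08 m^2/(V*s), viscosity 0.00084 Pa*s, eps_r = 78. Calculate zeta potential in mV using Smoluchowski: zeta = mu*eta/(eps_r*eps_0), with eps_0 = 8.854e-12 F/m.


Smoluchowski equation: zeta = mu * eta / (eps_r * eps_0)
zeta = 3.02e-08 * 0.00084 / (78 * 8.854e-12)
zeta = 0.036733 V = 36.73 mV

36.73


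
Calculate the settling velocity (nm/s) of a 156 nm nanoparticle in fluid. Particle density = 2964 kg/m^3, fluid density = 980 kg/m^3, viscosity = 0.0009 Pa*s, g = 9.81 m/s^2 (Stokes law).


Radius R = 156/2 nm = 7.8e-08 m
Density difference = 2964 - 980 = 1984 kg/m^3
v = 2 * R^2 * (rho_p - rho_f) * g / (9 * eta)
v = 2 * (7.8e-08)^2 * 1984 * 9.81 / (9 * 0.0009)
v = 2.92378e-08 m/s = 29.2378 nm/s

29.2378


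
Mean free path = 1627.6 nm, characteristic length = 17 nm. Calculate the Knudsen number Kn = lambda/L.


Knudsen number Kn = lambda / L
Kn = 1627.6 / 17
Kn = 95.7412

95.7412


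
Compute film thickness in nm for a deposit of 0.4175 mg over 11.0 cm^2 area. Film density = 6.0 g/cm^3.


Convert: m = 0.4175 mg = 4.1750e-07 kg, A = 11.0 cm^2 = 1.1000e-03 m^2, rho = 6.0 g/cm^3 = 6000 kg/m^3
t = m / (A * rho)
t = 4.1750e-07 / (1.1000e-03 * 6000)
t = 6.3258e-08 m = 63.3 nm

63.3


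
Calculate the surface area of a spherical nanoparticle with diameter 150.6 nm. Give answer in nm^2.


Radius r = 150.6/2 = 75.3 nm
Surface area SA = 4 * pi * r^2
SA = 4 * pi * (75.3)^2
SA = 71252.45 nm^2

71252.45


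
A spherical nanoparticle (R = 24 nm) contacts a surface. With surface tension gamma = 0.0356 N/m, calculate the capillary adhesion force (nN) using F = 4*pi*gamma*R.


Convert radius: R = 24 nm = 2.4e-08 m
F = 4 * pi * gamma * R
F = 4 * pi * 0.0356 * 2.4e-08
F = 1.07367e-08 N = 10.7367 nN

10.7367


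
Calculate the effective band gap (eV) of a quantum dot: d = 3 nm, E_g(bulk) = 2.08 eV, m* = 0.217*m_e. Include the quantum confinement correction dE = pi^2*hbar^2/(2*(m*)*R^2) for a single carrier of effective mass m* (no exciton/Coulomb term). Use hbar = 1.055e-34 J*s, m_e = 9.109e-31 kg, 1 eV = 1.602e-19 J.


Radius R = 3/2 nm = 1.5e-09 m
Confinement energy dE = pi^2 * hbar^2 / (2 * m_eff * m_e * R^2)
dE = pi^2 * (1.055e-34)^2 / (2 * 0.217 * 9.109e-31 * (1.5e-09)^2) J, divided by 1.602e-19 J/eV
dE = 0.7709 eV
Total band gap = E_g(bulk) + dE = 2.08 + 0.7709 = 2.8509 eV

2.8509


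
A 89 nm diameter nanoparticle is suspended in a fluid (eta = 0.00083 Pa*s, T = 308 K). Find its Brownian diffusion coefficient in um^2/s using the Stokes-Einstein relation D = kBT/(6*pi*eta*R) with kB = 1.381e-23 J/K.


Radius R = 89/2 = 44.5 nm = 4.45e-08 m
D = kB*T / (6*pi*eta*R)
D = 1.381e-23 * 308 / (6 * pi * 0.00083 * 4.45e-08)
D = 6.10949e-12 m^2/s = 6.109 um^2/s

6.109


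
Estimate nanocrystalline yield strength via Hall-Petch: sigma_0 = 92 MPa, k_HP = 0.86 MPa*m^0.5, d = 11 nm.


d = 11 nm = 1.1e-08 m
sqrt(d) = 0.0001048809
Hall-Petch contribution = k / sqrt(d) = 0.86 / 0.0001048809 = 8199.8 MPa
sigma = sigma_0 + k/sqrt(d) = 92 + 8199.8 = 8291.8 MPa

8291.8


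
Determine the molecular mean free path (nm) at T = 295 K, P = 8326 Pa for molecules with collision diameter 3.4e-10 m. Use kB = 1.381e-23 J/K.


Mean free path: lambda = kB*T / (sqrt(2) * pi * d^2 * P)
lambda = 1.381e-23 * 295 / (sqrt(2) * pi * (3.4e-10)^2 * 8326)
lambda = 9.52701e-07 m
lambda = 952.7 nm

952.7


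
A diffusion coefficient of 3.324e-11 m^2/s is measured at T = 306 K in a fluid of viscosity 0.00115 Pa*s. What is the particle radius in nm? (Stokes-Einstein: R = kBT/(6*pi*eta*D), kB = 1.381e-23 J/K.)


Stokes-Einstein: R = kB*T / (6*pi*eta*D)
R = 1.381e-23 * 306 / (6 * pi * 0.00115 * 3.324e-11)
R = 5.86483e-09 m = 5.86 nm

5.86


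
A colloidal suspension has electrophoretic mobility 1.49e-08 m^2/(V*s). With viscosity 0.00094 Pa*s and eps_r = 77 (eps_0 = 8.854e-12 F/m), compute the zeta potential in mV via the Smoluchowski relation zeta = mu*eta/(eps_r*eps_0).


Smoluchowski equation: zeta = mu * eta / (eps_r * eps_0)
zeta = 1.49e-08 * 0.00094 / (77 * 8.854e-12)
zeta = 0.020544 V = 20.54 mV

20.54


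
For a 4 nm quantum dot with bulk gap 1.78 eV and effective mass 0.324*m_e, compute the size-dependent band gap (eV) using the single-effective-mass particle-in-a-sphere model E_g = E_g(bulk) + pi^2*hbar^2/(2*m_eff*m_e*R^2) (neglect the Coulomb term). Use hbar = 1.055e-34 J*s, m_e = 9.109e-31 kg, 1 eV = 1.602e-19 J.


Radius R = 4/2 nm = 2e-09 m
Confinement energy dE = pi^2 * hbar^2 / (2 * m_eff * m_e * R^2)
dE = pi^2 * (1.055e-34)^2 / (2 * 0.324 * 9.109e-31 * (2e-09)^2) J, divided by 1.602e-19 J/eV
dE = 0.2904 eV
Total band gap = E_g(bulk) + dE = 1.78 + 0.2904 = 2.0704 eV

2.0704


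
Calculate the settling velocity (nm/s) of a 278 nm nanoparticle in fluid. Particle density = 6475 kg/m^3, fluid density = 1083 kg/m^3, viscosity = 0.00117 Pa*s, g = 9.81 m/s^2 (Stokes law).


Radius R = 278/2 nm = 1.39e-07 m
Density difference = 6475 - 1083 = 5392 kg/m^3
v = 2 * R^2 * (rho_p - rho_f) * g / (9 * eta)
v = 2 * (1.39e-07)^2 * 5392 * 9.81 / (9 * 0.00117)
v = 1.94111e-07 m/s = 194.111 nm/s

194.111


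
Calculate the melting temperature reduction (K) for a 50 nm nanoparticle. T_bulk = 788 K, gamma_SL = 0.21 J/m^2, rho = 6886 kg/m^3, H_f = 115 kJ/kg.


Radius R = 50/2 = 25 nm = 2.5e-08 m
Convert H_f = 115 kJ/kg = 115000 J/kg
dT = 2 * gamma_SL * T_bulk / (rho * H_f * R)
dT = 2 * 0.21 * 788 / (6886 * 115000 * 2.5e-08)
dT = 16.7 K

16.7


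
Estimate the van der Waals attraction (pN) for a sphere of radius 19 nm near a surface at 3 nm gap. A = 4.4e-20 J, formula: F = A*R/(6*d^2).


Convert to SI: R = 19 nm = 1.9e-08 m, d = 3 nm = 3e-09 m
F = A * R / (6 * d^2)
F = 4.4e-20 * 1.9e-08 / (6 * (3e-09)^2)
F = 1.54815e-11 N = 15.481 pN

15.481


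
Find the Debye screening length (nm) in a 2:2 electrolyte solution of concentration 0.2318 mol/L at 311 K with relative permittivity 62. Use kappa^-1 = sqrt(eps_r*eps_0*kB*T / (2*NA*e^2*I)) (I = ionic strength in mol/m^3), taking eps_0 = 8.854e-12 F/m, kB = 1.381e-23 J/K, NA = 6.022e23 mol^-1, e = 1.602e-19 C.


Ionic strength I = 0.2318 * 2^2 * 1000 = 927.2 mol/m^3
kappa^-1 = sqrt(62 * 8.854e-12 * 1.381e-23 * 311 / (2 * 6.022e23 * (1.602e-19)^2 * 927.2))
kappa^-1 = 0.287 nm

0.287


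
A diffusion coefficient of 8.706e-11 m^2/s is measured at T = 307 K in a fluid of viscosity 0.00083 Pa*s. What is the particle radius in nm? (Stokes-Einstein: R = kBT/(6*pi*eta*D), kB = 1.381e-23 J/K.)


Stokes-Einstein: R = kB*T / (6*pi*eta*D)
R = 1.381e-23 * 307 / (6 * pi * 0.00083 * 8.706e-11)
R = 3.11268e-09 m = 3.11 nm

3.11


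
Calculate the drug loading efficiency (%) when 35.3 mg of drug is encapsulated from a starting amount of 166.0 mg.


Drug loading efficiency = (drug loaded / drug initial) * 100
DLE = 35.3 / 166.0 * 100
DLE = 0.2127 * 100
DLE = 21.27%

21.27


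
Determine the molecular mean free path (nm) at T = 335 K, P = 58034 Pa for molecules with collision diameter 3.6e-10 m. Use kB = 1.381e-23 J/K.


Mean free path: lambda = kB*T / (sqrt(2) * pi * d^2 * P)
lambda = 1.381e-23 * 335 / (sqrt(2) * pi * (3.6e-10)^2 * 58034)
lambda = 1.38448e-07 m
lambda = 138.45 nm

138.45


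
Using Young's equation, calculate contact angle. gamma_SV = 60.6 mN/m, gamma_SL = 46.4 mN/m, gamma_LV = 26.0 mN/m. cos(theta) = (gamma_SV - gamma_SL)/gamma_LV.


cos(theta) = (gamma_SV - gamma_SL) / gamma_LV
cos(theta) = (60.6 - 46.4) / 26.0
cos(theta) = 0.546154
theta = arccos(0.546154) = 56.9 degrees

56.9


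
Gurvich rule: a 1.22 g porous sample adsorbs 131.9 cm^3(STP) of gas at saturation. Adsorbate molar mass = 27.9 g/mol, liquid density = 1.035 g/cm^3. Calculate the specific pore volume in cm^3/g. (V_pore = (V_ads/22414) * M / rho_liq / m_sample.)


Moles adsorbed n = V_ads / 22414 = 131.9 / 22414 = 5.884715e-03 mol
Liquid volume V_liq = n * M / rho_liq = 5.884715e-03 * 27.9 / 1.035 = 0.15863 cm^3
Specific pore volume V_pore = V_liq / m_sample = 0.15863 / 1.22
V_pore = 0.13 cm^3/g

0.13


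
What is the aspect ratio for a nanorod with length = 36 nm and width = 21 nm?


Aspect ratio AR = length / diameter
AR = 36 / 21
AR = 1.71

1.71


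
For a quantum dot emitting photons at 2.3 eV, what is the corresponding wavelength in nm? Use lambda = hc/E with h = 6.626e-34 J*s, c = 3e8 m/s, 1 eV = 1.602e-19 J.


Convert energy: E = 2.3 eV = 2.3 * 1.602e-19 = 3.6846e-19 J
lambda = h*c / E = 6.626e-34 * 3e8 / 3.6846e-19
lambda = 5.39489e-07 m = 539.5 nm

539.5


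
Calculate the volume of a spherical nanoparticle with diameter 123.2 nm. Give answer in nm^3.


Radius r = 123.2/2 = 61.6 nm
Volume V = (4/3) * pi * r^3
V = (4/3) * pi * (61.6)^3
V = 979108.33 nm^3

979108.33


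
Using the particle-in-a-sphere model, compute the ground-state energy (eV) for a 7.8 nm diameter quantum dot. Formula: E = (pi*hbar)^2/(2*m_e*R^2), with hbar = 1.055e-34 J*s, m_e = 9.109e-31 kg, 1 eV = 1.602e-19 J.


Radius R = 7.8/2 = 3.9 nm = 3.9e-09 m
E = (pi * 1.055e-34)^2 / (2 * 9.109e-31 * (3.9e-09)^2)
E(J) = 3.96438e-21
E = E(J) / 1.602e-19 = 0.0247 eV

0.0247


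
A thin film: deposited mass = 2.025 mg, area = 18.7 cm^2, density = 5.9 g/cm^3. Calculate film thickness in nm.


Convert: m = 2.025 mg = 2.0250e-06 kg, A = 18.7 cm^2 = 1.8700e-03 m^2, rho = 5.9 g/cm^3 = 5900 kg/m^3
t = m / (A * rho)
t = 2.0250e-06 / (1.8700e-03 * 5900)
t = 1.8354e-07 m = 183.5 nm

183.5


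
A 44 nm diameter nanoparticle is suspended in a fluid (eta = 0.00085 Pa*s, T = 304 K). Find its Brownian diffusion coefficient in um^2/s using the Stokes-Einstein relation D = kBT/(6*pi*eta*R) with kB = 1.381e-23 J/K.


Radius R = 44/2 = 22 nm = 2.2e-08 m
D = kB*T / (6*pi*eta*R)
D = 1.381e-23 * 304 / (6 * pi * 0.00085 * 2.2e-08)
D = 1.19104e-11 m^2/s = 11.91 um^2/s

11.91


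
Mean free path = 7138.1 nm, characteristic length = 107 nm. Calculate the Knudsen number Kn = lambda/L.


Knudsen number Kn = lambda / L
Kn = 7138.1 / 107
Kn = 66.7112

66.7112


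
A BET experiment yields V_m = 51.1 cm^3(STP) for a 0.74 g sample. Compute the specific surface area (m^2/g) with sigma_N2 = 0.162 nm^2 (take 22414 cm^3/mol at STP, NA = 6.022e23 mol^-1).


Number of moles in monolayer = V_m / 22414 = 51.1 / 22414 = 0.00227983
Number of molecules = moles * NA = 0.00227983 * 6.022e23
SA = molecules * sigma / mass
SA = (51.1 / 22414) * 6.022e23 * 0.162e-18 / 0.74
SA = 300.6 m^2/g

300.6


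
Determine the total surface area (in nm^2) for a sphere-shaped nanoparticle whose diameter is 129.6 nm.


Radius r = 129.6/2 = 64.8 nm
Surface area SA = 4 * pi * r^2
SA = 4 * pi * (64.8)^2
SA = 52766.69 nm^2

52766.69


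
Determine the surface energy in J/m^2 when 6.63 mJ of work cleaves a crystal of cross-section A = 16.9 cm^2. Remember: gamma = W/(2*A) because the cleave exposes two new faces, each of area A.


Convert: A = 16.9 cm^2 = 0.00169 m^2, W = 6.63 mJ = 0.00663 J
Cleaving exposes two faces of area A, so total new surface = 2*A and gamma = W / (2*A)
gamma = 0.00663 / (2 * 0.00169)
gamma = 1.962 J/m^2

1.962


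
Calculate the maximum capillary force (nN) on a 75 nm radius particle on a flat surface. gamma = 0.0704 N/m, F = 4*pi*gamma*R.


Convert radius: R = 75 nm = 7.5e-08 m
F = 4 * pi * gamma * R
F = 4 * pi * 0.0704 * 7.5e-08
F = 6.63504e-08 N = 66.3504 nN

66.3504


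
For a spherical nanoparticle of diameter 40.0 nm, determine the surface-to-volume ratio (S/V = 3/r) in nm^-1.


Radius r = 40.0/2 = 20 nm
S/V = 3 / r = 3 / 20
S/V = 0.15 nm^-1

0.15


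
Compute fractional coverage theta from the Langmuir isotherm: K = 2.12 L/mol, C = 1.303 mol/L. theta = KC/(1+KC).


Langmuir isotherm: theta = K*C / (1 + K*C)
K*C = 2.12 * 1.303 = 2.76236
theta = 2.76236 / (1 + 2.76236) = 2.76236 / 3.76236
theta = 0.7342

0.7342


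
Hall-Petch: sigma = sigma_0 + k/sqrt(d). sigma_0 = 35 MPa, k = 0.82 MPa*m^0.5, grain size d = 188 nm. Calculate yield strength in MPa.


d = 188 nm = 1.88e-07 m
sqrt(d) = 0.0004335897
Hall-Petch contribution = k / sqrt(d) = 0.82 / 0.0004335897 = 1891.2 MPa
sigma = sigma_0 + k/sqrt(d) = 35 + 1891.2 = 1926.2 MPa

1926.2


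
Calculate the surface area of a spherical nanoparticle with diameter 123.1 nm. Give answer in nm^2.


Radius r = 123.1/2 = 61.55 nm
Surface area SA = 4 * pi * r^2
SA = 4 * pi * (61.55)^2
SA = 47606.47 nm^2

47606.47


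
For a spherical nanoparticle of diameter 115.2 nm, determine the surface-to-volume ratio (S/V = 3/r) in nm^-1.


Radius r = 115.2/2 = 57.6 nm
S/V = 3 / r = 3 / 57.6
S/V = 0.0521 nm^-1

0.0521


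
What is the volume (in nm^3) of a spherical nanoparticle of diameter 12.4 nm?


Radius r = 12.4/2 = 6.2 nm
Volume V = (4/3) * pi * r^3
V = (4/3) * pi * (6.2)^3
V = 998.31 nm^3

998.31


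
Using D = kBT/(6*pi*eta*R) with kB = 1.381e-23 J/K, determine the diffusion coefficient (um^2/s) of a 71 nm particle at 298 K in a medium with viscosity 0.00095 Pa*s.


Radius R = 71/2 = 35.5 nm = 3.55e-08 m
D = kB*T / (6*pi*eta*R)
D = 1.381e-23 * 298 / (6 * pi * 0.00095 * 3.55e-08)
D = 6.47376e-12 m^2/s = 6.474 um^2/s

6.474


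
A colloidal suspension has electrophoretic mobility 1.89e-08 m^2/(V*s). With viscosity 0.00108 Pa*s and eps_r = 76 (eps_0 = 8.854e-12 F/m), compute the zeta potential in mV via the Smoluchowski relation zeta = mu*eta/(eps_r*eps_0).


Smoluchowski equation: zeta = mu * eta / (eps_r * eps_0)
zeta = 1.89e-08 * 0.00108 / (76 * 8.854e-12)
zeta = 0.030334 V = 30.33 mV

30.33


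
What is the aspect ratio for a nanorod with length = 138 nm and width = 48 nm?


Aspect ratio AR = length / diameter
AR = 138 / 48
AR = 2.88

2.88


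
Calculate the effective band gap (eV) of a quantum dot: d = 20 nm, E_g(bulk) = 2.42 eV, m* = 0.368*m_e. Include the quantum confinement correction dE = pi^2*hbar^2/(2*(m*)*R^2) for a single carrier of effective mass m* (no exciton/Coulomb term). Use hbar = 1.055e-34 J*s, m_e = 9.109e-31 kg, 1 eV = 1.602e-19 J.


Radius R = 20/2 nm = 1e-08 m
Confinement energy dE = pi^2 * hbar^2 / (2 * m_eff * m_e * R^2)
dE = pi^2 * (1.055e-34)^2 / (2 * 0.368 * 9.109e-31 * (1e-08)^2) J, divided by 1.602e-19 J/eV
dE = 0.0102 eV
Total band gap = E_g(bulk) + dE = 2.42 + 0.0102 = 2.4302 eV

2.4302


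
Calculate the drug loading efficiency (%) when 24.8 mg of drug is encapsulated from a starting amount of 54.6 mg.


Drug loading efficiency = (drug loaded / drug initial) * 100
DLE = 24.8 / 54.6 * 100
DLE = 0.4542 * 100
DLE = 45.42%

45.42


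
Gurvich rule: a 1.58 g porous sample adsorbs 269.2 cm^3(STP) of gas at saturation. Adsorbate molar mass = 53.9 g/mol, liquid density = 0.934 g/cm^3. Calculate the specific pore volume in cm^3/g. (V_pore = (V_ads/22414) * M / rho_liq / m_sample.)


Moles adsorbed n = V_ads / 22414 = 269.2 / 22414 = 1.201035e-02 mol
Liquid volume V_liq = n * M / rho_liq = 1.201035e-02 * 53.9 / 0.934 = 0.69310 cm^3
Specific pore volume V_pore = V_liq / m_sample = 0.69310 / 1.58
V_pore = 0.4387 cm^3/g

0.4387


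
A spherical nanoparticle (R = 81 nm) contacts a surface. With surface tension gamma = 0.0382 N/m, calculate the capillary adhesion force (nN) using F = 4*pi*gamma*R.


Convert radius: R = 81 nm = 8.1e-08 m
F = 4 * pi * gamma * R
F = 4 * pi * 0.0382 * 8.1e-08
F = 3.88829e-08 N = 38.8829 nN

38.8829


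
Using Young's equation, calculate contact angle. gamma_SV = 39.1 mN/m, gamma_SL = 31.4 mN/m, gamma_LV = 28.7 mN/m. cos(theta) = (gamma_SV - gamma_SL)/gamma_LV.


cos(theta) = (gamma_SV - gamma_SL) / gamma_LV
cos(theta) = (39.1 - 31.4) / 28.7
cos(theta) = 0.268293
theta = arccos(0.268293) = 74.44 degrees

74.44


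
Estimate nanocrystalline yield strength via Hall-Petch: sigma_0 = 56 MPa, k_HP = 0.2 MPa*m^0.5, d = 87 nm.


d = 87 nm = 8.7e-08 m
sqrt(d) = 0.0002949576
Hall-Petch contribution = k / sqrt(d) = 0.2 / 0.0002949576 = 678.1 MPa
sigma = sigma_0 + k/sqrt(d) = 56 + 678.1 = 734.1 MPa

734.1


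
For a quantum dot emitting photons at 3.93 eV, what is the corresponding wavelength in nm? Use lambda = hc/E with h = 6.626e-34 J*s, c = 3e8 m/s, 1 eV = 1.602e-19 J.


Convert energy: E = 3.93 eV = 3.93 * 1.602e-19 = 6.29586e-19 J
lambda = h*c / E = 6.626e-34 * 3e8 / 6.29586e-19
lambda = 3.15731e-07 m = 315.7 nm

315.7


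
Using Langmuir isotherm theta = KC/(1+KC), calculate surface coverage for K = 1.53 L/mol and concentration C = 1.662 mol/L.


Langmuir isotherm: theta = K*C / (1 + K*C)
K*C = 1.53 * 1.662 = 2.54286
theta = 2.54286 / (1 + 2.54286) = 2.54286 / 3.54286
theta = 0.7177

0.7177


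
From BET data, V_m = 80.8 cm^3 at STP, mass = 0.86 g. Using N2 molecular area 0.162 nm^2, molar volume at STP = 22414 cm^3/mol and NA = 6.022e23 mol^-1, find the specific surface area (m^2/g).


Number of moles in monolayer = V_m / 22414 = 80.8 / 22414 = 0.00360489
Number of molecules = moles * NA = 0.00360489 * 6.022e23
SA = molecules * sigma / mass
SA = (80.8 / 22414) * 6.022e23 * 0.162e-18 / 0.86
SA = 408.9 m^2/g

408.9


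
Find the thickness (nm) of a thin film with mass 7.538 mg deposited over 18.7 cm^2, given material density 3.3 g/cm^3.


Convert: m = 7.538 mg = 7.5380e-06 kg, A = 18.7 cm^2 = 1.8700e-03 m^2, rho = 3.3 g/cm^3 = 3300 kg/m^3
t = m / (A * rho)
t = 7.5380e-06 / (1.8700e-03 * 3300)
t = 1.2215e-06 m = 1221.5 nm

1221.5


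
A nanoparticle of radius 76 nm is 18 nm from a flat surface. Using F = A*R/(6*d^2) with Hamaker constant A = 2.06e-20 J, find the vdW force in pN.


Convert to SI: R = 76 nm = 7.6e-08 m, d = 18 nm = 1.8e-08 m
F = A * R / (6 * d^2)
F = 2.06e-20 * 7.6e-08 / (6 * (1.8e-08)^2)
F = 8.0535e-13 N = 0.805 pN

0.805


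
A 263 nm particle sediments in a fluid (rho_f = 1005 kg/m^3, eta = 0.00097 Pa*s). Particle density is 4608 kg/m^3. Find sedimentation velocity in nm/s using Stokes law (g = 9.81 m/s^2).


Radius R = 263/2 nm = 1.315e-07 m
Density difference = 4608 - 1005 = 3603 kg/m^3
v = 2 * R^2 * (rho_p - rho_f) * g / (9 * eta)
v = 2 * (1.315e-07)^2 * 3603 * 9.81 / (9 * 0.00097)
v = 1.40023e-07 m/s = 140.0234 nm/s

140.0234


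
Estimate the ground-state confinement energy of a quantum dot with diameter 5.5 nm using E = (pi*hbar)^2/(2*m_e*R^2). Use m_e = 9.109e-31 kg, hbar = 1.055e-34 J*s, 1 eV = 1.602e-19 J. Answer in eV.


Radius R = 5.5/2 = 2.75 nm = 2.75e-09 m
E = (pi * 1.055e-34)^2 / (2 * 9.109e-31 * (2.75e-09)^2)
E(J) = 7.97331e-21
E = E(J) / 1.602e-19 = 0.0498 eV

0.0498


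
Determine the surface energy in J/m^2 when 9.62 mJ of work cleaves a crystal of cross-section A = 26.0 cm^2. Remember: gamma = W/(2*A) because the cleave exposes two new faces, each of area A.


Convert: A = 26.0 cm^2 = 0.0026 m^2, W = 9.62 mJ = 0.00962 J
Cleaving exposes two faces of area A, so total new surface = 2*A and gamma = W / (2*A)
gamma = 0.00962 / (2 * 0.0026)
gamma = 1.85 J/m^2

1.85


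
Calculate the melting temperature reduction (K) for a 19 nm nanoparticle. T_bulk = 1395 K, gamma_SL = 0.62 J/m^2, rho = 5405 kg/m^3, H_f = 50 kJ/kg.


Radius R = 19/2 = 9.5 nm = 9.5e-09 m
Convert H_f = 50 kJ/kg = 50000 J/kg
dT = 2 * gamma_SL * T_bulk / (rho * H_f * R)
dT = 2 * 0.62 * 1395 / (5405 * 50000 * 9.5e-09)
dT = 673.8 K

673.8


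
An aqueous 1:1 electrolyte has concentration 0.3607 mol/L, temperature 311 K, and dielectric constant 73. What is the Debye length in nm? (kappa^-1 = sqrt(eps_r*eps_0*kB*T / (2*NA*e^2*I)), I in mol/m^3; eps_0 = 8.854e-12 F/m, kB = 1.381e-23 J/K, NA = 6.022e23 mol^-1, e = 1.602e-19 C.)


Ionic strength I = 0.3607 * 1^2 * 1000 = 360.7 mol/m^3
kappa^-1 = sqrt(73 * 8.854e-12 * 1.381e-23 * 311 / (2 * 6.022e23 * (1.602e-19)^2 * 360.7))
kappa^-1 = 0.499 nm

0.499


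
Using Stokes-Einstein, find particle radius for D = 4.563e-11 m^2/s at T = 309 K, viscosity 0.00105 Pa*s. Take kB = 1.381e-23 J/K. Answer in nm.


Stokes-Einstein: R = kB*T / (6*pi*eta*D)
R = 1.381e-23 * 309 / (6 * pi * 0.00105 * 4.563e-11)
R = 4.7251e-09 m = 4.73 nm

4.73


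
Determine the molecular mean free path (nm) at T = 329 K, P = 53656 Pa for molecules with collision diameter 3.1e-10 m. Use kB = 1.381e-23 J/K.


Mean free path: lambda = kB*T / (sqrt(2) * pi * d^2 * P)
lambda = 1.381e-23 * 329 / (sqrt(2) * pi * (3.1e-10)^2 * 53656)
lambda = 1.98328e-07 m
lambda = 198.33 nm

198.33


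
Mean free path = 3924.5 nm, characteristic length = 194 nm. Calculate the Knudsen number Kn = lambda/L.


Knudsen number Kn = lambda / L
Kn = 3924.5 / 194
Kn = 20.2294

20.2294


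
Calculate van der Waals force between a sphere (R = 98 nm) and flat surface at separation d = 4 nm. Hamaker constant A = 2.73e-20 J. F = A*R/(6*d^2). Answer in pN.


Convert to SI: R = 98 nm = 9.8e-08 m, d = 4 nm = 4e-09 m
F = A * R / (6 * d^2)
F = 2.73e-20 * 9.8e-08 / (6 * (4e-09)^2)
F = 2.78687e-11 N = 27.869 pN

27.869


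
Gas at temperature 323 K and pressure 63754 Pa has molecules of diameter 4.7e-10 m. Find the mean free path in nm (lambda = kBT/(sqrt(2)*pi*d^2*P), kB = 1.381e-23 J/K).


Mean free path: lambda = kB*T / (sqrt(2) * pi * d^2 * P)
lambda = 1.381e-23 * 323 / (sqrt(2) * pi * (4.7e-10)^2 * 63754)
lambda = 7.12899e-08 m
lambda = 71.29 nm

71.29


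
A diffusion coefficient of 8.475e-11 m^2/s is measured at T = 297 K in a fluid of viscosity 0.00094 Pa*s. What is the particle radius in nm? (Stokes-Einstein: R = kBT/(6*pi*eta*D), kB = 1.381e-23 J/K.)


Stokes-Einstein: R = kB*T / (6*pi*eta*D)
R = 1.381e-23 * 297 / (6 * pi * 0.00094 * 8.475e-11)
R = 2.73138e-09 m = 2.73 nm

2.73


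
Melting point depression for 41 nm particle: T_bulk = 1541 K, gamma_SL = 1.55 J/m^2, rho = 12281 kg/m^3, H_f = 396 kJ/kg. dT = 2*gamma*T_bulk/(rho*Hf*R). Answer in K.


Radius R = 41/2 = 20.5 nm = 2.05e-08 m
Convert H_f = 396 kJ/kg = 396000 J/kg
dT = 2 * gamma_SL * T_bulk / (rho * H_f * R)
dT = 2 * 1.55 * 1541 / (12281 * 396000 * 2.05e-08)
dT = 47.9 K

47.9


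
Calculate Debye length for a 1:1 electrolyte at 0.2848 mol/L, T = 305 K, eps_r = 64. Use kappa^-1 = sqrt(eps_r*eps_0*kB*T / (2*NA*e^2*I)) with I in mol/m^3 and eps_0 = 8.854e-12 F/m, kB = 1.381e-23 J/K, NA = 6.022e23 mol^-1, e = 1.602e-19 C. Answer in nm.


Ionic strength I = 0.2848 * 1^2 * 1000 = 284.8 mol/m^3
kappa^-1 = sqrt(64 * 8.854e-12 * 1.381e-23 * 305 / (2 * 6.022e23 * (1.602e-19)^2 * 284.8))
kappa^-1 = 0.521 nm

0.521


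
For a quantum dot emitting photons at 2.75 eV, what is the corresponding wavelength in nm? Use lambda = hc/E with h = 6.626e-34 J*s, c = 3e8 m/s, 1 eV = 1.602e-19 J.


Convert energy: E = 2.75 eV = 2.75 * 1.602e-19 = 4.4055e-19 J
lambda = h*c / E = 6.626e-34 * 3e8 / 4.4055e-19
lambda = 4.51209e-07 m = 451.2 nm

451.2


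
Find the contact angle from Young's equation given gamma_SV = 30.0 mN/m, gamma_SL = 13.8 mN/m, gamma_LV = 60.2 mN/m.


cos(theta) = (gamma_SV - gamma_SL) / gamma_LV
cos(theta) = (30.0 - 13.8) / 60.2
cos(theta) = 0.269103
theta = arccos(0.269103) = 74.39 degrees

74.39


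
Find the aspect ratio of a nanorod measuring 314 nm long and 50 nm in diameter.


Aspect ratio AR = length / diameter
AR = 314 / 50
AR = 6.28

6.28


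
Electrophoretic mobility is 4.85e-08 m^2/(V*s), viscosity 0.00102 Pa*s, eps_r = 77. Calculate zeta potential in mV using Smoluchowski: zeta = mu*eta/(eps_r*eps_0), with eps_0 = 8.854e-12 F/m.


Smoluchowski equation: zeta = mu * eta / (eps_r * eps_0)
zeta = 4.85e-08 * 0.00102 / (77 * 8.854e-12)
zeta = 0.072562 V = 72.56 mV

72.56


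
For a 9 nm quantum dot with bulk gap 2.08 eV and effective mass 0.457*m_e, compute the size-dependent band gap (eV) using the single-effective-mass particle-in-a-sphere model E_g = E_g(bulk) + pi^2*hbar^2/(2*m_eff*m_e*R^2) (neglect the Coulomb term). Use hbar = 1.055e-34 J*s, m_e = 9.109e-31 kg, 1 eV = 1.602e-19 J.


Radius R = 9/2 nm = 4.5e-09 m
Confinement energy dE = pi^2 * hbar^2 / (2 * m_eff * m_e * R^2)
dE = pi^2 * (1.055e-34)^2 / (2 * 0.457 * 9.109e-31 * (4.5e-09)^2) J, divided by 1.602e-19 J/eV
dE = 0.0407 eV
Total band gap = E_g(bulk) + dE = 2.08 + 0.0407 = 2.1207 eV

2.1207


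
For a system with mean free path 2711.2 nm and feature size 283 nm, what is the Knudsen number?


Knudsen number Kn = lambda / L
Kn = 2711.2 / 283
Kn = 9.5802

9.5802


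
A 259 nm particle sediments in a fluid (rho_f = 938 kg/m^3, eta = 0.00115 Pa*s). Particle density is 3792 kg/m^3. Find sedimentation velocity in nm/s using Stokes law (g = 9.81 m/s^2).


Radius R = 259/2 nm = 1.295e-07 m
Density difference = 3792 - 938 = 2854 kg/m^3
v = 2 * R^2 * (rho_p - rho_f) * g / (9 * eta)
v = 2 * (1.295e-07)^2 * 2854 * 9.81 / (9 * 0.00115)
v = 9.07303e-08 m/s = 90.7303 nm/s

90.7303


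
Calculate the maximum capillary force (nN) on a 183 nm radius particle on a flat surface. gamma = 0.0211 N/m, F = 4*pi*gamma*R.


Convert radius: R = 183 nm = 1.83e-07 m
F = 4 * pi * gamma * R
F = 4 * pi * 0.0211 * 1.83e-07
F = 4.85225e-08 N = 48.5225 nN

48.5225


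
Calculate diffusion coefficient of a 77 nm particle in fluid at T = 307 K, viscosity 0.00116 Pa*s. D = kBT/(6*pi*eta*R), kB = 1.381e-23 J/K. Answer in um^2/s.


Radius R = 77/2 = 38.5 nm = 3.85e-08 m
D = kB*T / (6*pi*eta*R)
D = 1.381e-23 * 307 / (6 * pi * 0.00116 * 3.85e-08)
D = 5.03631e-12 m^2/s = 5.036 um^2/s

5.036


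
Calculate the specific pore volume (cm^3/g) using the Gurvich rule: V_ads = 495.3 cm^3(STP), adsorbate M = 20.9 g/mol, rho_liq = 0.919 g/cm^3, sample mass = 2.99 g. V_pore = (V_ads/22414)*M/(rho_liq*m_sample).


Moles adsorbed n = V_ads / 22414 = 495.3 / 22414 = 2.209780e-02 mol
Liquid volume V_liq = n * M / rho_liq = 2.209780e-02 * 20.9 / 0.919 = 0.50255 cm^3
Specific pore volume V_pore = V_liq / m_sample = 0.50255 / 2.99
V_pore = 0.1681 cm^3/g

0.1681


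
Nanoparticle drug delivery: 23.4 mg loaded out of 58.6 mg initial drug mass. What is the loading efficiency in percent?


Drug loading efficiency = (drug loaded / drug initial) * 100
DLE = 23.4 / 58.6 * 100
DLE = 0.3993 * 100
DLE = 39.93%

39.93


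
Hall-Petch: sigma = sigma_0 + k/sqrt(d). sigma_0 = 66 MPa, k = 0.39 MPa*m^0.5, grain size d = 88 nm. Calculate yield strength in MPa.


d = 88 nm = 8.8e-08 m
sqrt(d) = 0.0002966479
Hall-Petch contribution = k / sqrt(d) = 0.39 / 0.0002966479 = 1314.7 MPa
sigma = sigma_0 + k/sqrt(d) = 66 + 1314.7 = 1380.7 MPa

1380.7


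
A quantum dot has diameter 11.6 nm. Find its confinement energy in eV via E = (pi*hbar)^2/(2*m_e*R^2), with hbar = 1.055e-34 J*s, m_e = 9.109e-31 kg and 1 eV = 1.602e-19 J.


Radius R = 11.6/2 = 5.8 nm = 5.8e-09 m
E = (pi * 1.055e-34)^2 / (2 * 9.109e-31 * (5.8e-09)^2)
E(J) = 1.79245e-21
E = E(J) / 1.602e-19 = 0.0112 eV

0.0112


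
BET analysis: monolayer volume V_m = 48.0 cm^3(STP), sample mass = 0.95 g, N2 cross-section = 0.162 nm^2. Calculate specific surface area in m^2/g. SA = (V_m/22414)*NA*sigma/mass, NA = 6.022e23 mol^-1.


Number of moles in monolayer = V_m / 22414 = 48.0 / 22414 = 0.00214152
Number of molecules = moles * NA = 0.00214152 * 6.022e23
SA = molecules * sigma / mass
SA = (48.0 / 22414) * 6.022e23 * 0.162e-18 / 0.95
SA = 219.9 m^2/g

219.9


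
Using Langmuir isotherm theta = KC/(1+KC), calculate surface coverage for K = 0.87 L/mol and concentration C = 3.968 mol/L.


Langmuir isotherm: theta = K*C / (1 + K*C)
K*C = 0.87 * 3.968 = 3.45216
theta = 3.45216 / (1 + 3.45216) = 3.45216 / 4.45216
theta = 0.7754

0.7754


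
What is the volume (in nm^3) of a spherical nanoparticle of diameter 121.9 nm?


Radius r = 121.9/2 = 60.95 nm
Volume V = (4/3) * pi * r^3
V = (4/3) * pi * (60.95)^3
V = 948439.73 nm^3

948439.73


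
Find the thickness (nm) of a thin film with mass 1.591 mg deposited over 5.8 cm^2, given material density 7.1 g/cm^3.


Convert: m = 1.591 mg = 1.5910e-06 kg, A = 5.8 cm^2 = 5.8000e-04 m^2, rho = 7.1 g/cm^3 = 7100 kg/m^3
t = m / (A * rho)
t = 1.5910e-06 / (5.8000e-04 * 7100)
t = 3.8635e-07 m = 386.4 nm

386.4


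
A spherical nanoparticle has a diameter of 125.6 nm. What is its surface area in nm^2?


Radius r = 125.6/2 = 62.8 nm
Surface area SA = 4 * pi * r^2
SA = 4 * pi * (62.8)^2
SA = 49559.76 nm^2

49559.76


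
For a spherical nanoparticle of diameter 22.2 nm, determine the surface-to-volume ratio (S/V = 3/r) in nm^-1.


Radius r = 22.2/2 = 11.1 nm
S/V = 3 / r = 3 / 11.1
S/V = 0.2703 nm^-1

0.2703


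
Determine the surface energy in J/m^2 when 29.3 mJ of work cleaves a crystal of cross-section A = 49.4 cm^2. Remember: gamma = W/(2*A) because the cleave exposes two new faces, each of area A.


Convert: A = 49.4 cm^2 = 0.00494 m^2, W = 29.3 mJ = 0.0293 J
Cleaving exposes two faces of area A, so total new surface = 2*A and gamma = W / (2*A)
gamma = 0.0293 / (2 * 0.00494)
gamma = 2.966 J/m^2

2.966


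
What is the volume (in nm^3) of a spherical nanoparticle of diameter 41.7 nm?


Radius r = 41.7/2 = 20.85 nm
Volume V = (4/3) * pi * r^3
V = (4/3) * pi * (20.85)^3
V = 37967.04 nm^3

37967.04


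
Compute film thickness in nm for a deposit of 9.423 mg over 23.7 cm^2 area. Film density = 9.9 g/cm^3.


Convert: m = 9.423 mg = 9.4230e-06 kg, A = 23.7 cm^2 = 2.3700e-03 m^2, rho = 9.9 g/cm^3 = 9900 kg/m^3
t = m / (A * rho)
t = 9.4230e-06 / (2.3700e-03 * 9900)
t = 4.0161e-07 m = 401.6 nm

401.6


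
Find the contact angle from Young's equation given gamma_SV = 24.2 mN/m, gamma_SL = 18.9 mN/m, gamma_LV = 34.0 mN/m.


cos(theta) = (gamma_SV - gamma_SL) / gamma_LV
cos(theta) = (24.2 - 18.9) / 34.0
cos(theta) = 0.155882
theta = arccos(0.155882) = 81.03 degrees

81.03


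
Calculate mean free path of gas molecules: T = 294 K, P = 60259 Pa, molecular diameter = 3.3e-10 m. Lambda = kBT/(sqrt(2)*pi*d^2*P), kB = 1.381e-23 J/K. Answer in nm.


Mean free path: lambda = kB*T / (sqrt(2) * pi * d^2 * P)
lambda = 1.381e-23 * 294 / (sqrt(2) * pi * (3.3e-10)^2 * 60259)
lambda = 1.3926e-07 m
lambda = 139.26 nm

139.26


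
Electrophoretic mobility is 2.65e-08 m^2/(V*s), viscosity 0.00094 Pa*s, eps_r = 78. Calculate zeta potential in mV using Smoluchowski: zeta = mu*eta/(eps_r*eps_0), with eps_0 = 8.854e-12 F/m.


Smoluchowski equation: zeta = mu * eta / (eps_r * eps_0)
zeta = 2.65e-08 * 0.00094 / (78 * 8.854e-12)
zeta = 0.036069 V = 36.07 mV

36.07


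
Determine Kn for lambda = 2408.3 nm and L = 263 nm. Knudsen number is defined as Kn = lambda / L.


Knudsen number Kn = lambda / L
Kn = 2408.3 / 263
Kn = 9.157

9.157


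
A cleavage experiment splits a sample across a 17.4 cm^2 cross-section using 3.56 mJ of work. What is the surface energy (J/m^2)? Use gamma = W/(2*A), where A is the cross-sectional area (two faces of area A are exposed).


Convert: A = 17.4 cm^2 = 0.00174 m^2, W = 3.56 mJ = 0.00356 J
Cleaving exposes two faces of area A, so total new surface = 2*A and gamma = W / (2*A)
gamma = 0.00356 / (2 * 0.00174)
gamma = 1.023 J/m^2

1.023


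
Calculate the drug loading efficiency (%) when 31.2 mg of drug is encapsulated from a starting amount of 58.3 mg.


Drug loading efficiency = (drug loaded / drug initial) * 100
DLE = 31.2 / 58.3 * 100
DLE = 0.5352 * 100
DLE = 53.52%

53.52


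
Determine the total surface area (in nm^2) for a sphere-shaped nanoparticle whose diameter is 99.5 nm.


Radius r = 99.5/2 = 49.75 nm
Surface area SA = 4 * pi * r^2
SA = 4 * pi * (49.75)^2
SA = 31102.55 nm^2

31102.55


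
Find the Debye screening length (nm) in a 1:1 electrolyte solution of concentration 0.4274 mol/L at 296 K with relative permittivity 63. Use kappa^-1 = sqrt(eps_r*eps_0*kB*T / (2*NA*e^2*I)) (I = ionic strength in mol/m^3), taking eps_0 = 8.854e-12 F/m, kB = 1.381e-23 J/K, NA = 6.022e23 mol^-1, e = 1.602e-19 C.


Ionic strength I = 0.4274 * 1^2 * 1000 = 427.4 mol/m^3
kappa^-1 = sqrt(63 * 8.854e-12 * 1.381e-23 * 296 / (2 * 6.022e23 * (1.602e-19)^2 * 427.4))
kappa^-1 = 0.415 nm

0.415


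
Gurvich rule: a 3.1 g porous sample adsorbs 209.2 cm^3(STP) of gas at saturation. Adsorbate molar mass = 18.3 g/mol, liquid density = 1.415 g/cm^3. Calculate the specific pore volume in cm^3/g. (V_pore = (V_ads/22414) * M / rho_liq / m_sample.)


Moles adsorbed n = V_ads / 22414 = 209.2 / 22414 = 9.333452e-03 mol
Liquid volume V_liq = n * M / rho_liq = 9.333452e-03 * 18.3 / 1.415 = 0.12071 cm^3
Specific pore volume V_pore = V_liq / m_sample = 0.12071 / 3.1
V_pore = 0.0389 cm^3/g

0.0389


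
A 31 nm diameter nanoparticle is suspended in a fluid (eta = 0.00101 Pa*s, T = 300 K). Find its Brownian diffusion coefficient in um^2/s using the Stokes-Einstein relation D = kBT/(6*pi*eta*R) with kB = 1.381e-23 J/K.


Radius R = 31/2 = 15.5 nm = 1.55e-08 m
D = kB*T / (6*pi*eta*R)
D = 1.381e-23 * 300 / (6 * pi * 0.00101 * 1.55e-08)
D = 1.40398e-11 m^2/s = 14.04 um^2/s

14.04


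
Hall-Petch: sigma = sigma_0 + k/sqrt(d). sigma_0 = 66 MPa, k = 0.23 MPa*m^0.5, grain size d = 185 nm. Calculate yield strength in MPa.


d = 185 nm = 1.85e-07 m
sqrt(d) = 0.0004301163
Hall-Petch contribution = k / sqrt(d) = 0.23 / 0.0004301163 = 534.7 MPa
sigma = sigma_0 + k/sqrt(d) = 66 + 534.7 = 600.7 MPa

600.7


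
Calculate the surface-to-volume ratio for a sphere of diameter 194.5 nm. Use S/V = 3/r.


Radius r = 194.5/2 = 97.25 nm
S/V = 3 / r = 3 / 97.25
S/V = 0.0308 nm^-1

0.0308


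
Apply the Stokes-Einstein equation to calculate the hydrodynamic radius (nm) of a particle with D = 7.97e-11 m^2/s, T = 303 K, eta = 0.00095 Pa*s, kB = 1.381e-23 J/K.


Stokes-Einstein: R = kB*T / (6*pi*eta*D)
R = 1.381e-23 * 303 / (6 * pi * 0.00095 * 7.97e-11)
R = 2.93193e-09 m = 2.93 nm

2.93


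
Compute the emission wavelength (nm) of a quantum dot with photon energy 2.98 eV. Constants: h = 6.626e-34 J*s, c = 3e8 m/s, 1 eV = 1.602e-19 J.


Convert energy: E = 2.98 eV = 2.98 * 1.602e-19 = 4.77396e-19 J
lambda = h*c / E = 6.626e-34 * 3e8 / 4.77396e-19
lambda = 4.16384e-07 m = 416.4 nm

416.4


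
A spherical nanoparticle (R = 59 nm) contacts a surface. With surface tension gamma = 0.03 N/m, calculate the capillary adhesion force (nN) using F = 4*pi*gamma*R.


Convert radius: R = 59 nm = 5.9e-08 m
F = 4 * pi * gamma * R
F = 4 * pi * 0.03 * 5.9e-08
F = 2.22425e-08 N = 22.2425 nN

22.2425


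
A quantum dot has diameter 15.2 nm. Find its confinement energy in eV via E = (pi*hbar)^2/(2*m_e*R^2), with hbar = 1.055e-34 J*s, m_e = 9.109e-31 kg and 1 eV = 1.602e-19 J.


Radius R = 15.2/2 = 7.6 nm = 7.6e-09 m
E = (pi * 1.055e-34)^2 / (2 * 9.109e-31 * (7.6e-09)^2)
E(J) = 1.04394e-21
E = E(J) / 1.602e-19 = 0.0065 eV

0.0065


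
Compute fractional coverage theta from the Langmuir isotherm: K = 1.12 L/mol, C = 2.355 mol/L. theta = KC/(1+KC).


Langmuir isotherm: theta = K*C / (1 + K*C)
K*C = 1.12 * 2.355 = 2.6376
theta = 2.6376 / (1 + 2.6376) = 2.6376 / 3.6376
theta = 0.7251

0.7251


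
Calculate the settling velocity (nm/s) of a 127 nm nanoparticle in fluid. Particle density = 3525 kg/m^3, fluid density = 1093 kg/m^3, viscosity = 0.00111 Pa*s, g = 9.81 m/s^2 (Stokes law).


Radius R = 127/2 nm = 6.35e-08 m
Density difference = 3525 - 1093 = 2432 kg/m^3
v = 2 * R^2 * (rho_p - rho_f) * g / (9 * eta)
v = 2 * (6.35e-08)^2 * 2432 * 9.81 / (9 * 0.00111)
v = 1.92595e-08 m/s = 19.2595 nm/s

19.2595


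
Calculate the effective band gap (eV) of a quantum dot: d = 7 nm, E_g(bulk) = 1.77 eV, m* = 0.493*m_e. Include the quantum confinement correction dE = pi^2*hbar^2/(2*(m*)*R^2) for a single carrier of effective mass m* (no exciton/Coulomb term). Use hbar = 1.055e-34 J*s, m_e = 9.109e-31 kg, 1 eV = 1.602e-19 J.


Radius R = 7/2 nm = 3.5e-09 m
Confinement energy dE = pi^2 * hbar^2 / (2 * m_eff * m_e * R^2)
dE = pi^2 * (1.055e-34)^2 / (2 * 0.493 * 9.109e-31 * (3.5e-09)^2) J, divided by 1.602e-19 J/eV
dE = 0.0623 eV
Total band gap = E_g(bulk) + dE = 1.77 + 0.0623 = 1.8323 eV

1.8323


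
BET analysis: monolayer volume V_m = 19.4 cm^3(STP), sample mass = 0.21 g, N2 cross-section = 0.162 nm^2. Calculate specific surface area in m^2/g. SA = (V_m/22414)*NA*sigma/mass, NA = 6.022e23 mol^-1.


Number of moles in monolayer = V_m / 22414 = 19.4 / 22414 = 0.00086553
Number of molecules = moles * NA = 0.00086553 * 6.022e23
SA = molecules * sigma / mass
SA = (19.4 / 22414) * 6.022e23 * 0.162e-18 / 0.21
SA = 402.1 m^2/g

402.1


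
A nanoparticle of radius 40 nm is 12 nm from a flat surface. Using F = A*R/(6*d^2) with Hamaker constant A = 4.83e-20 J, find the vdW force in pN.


Convert to SI: R = 40 nm = 4e-08 m, d = 12 nm = 1.2e-08 m
F = A * R / (6 * d^2)
F = 4.83e-20 * 4e-08 / (6 * (1.2e-08)^2)
F = 2.23611e-12 N = 2.236 pN

2.236


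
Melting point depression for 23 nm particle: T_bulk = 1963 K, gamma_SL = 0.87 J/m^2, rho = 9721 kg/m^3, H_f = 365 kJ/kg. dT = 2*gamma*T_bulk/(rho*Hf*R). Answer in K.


Radius R = 23/2 = 11.5 nm = 1.15e-08 m
Convert H_f = 365 kJ/kg = 365000 J/kg
dT = 2 * gamma_SL * T_bulk / (rho * H_f * R)
dT = 2 * 0.87 * 1963 / (9721 * 365000 * 1.15e-08)
dT = 83.7 K

83.7


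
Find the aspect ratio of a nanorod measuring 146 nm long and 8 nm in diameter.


Aspect ratio AR = length / diameter
AR = 146 / 8
AR = 18.25

18.25


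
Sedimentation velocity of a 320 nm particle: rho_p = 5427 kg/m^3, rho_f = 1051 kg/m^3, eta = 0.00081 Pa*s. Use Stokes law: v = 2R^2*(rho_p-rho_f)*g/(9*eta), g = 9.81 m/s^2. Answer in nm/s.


Radius R = 320/2 nm = 1.6e-07 m
Density difference = 5427 - 1051 = 4376 kg/m^3
v = 2 * R^2 * (rho_p - rho_f) * g / (9 * eta)
v = 2 * (1.6e-07)^2 * 4376 * 9.81 / (9 * 0.00081)
v = 3.01501e-07 m/s = 301.501 nm/s

301.501


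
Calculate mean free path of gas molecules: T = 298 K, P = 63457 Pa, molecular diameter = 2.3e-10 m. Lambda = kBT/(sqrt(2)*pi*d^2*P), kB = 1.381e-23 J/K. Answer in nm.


Mean free path: lambda = kB*T / (sqrt(2) * pi * d^2 * P)
lambda = 1.381e-23 * 298 / (sqrt(2) * pi * (2.3e-10)^2 * 63457)
lambda = 2.75937e-07 m
lambda = 275.94 nm

275.94


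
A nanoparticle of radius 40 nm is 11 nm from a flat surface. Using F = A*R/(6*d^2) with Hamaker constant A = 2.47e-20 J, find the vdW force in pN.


Convert to SI: R = 40 nm = 4e-08 m, d = 11 nm = 1.1e-08 m
F = A * R / (6 * d^2)
F = 2.47e-20 * 4e-08 / (6 * (1.1e-08)^2)
F = 1.36088e-12 N = 1.361 pN

1.361


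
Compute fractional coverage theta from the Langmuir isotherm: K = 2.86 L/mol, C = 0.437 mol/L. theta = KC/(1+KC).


Langmuir isotherm: theta = K*C / (1 + K*C)
K*C = 2.86 * 0.437 = 1.24982
theta = 1.24982 / (1 + 1.24982) = 1.24982 / 2.24982
theta = 0.5555

0.5555


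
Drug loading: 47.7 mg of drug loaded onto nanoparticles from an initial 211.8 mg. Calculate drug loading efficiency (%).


Drug loading efficiency = (drug loaded / drug initial) * 100
DLE = 47.7 / 211.8 * 100
DLE = 0.2252 * 100
DLE = 22.52%

22.52


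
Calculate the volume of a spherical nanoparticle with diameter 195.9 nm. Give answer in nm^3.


Radius r = 195.9/2 = 97.95 nm
Volume V = (4/3) * pi * r^3
V = (4/3) * pi * (97.95)^3
V = 3936424.54 nm^3

3936424.54


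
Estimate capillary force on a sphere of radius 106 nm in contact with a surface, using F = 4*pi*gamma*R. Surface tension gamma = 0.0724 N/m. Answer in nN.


Convert radius: R = 106 nm = 1.06e-07 m
F = 4 * pi * gamma * R
F = 4 * pi * 0.0724 * 1.06e-07
F = 9.64394e-08 N = 96.4394 nN

96.4394


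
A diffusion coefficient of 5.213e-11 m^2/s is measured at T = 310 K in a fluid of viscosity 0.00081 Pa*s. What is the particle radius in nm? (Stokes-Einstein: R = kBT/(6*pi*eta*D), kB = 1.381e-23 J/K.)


Stokes-Einstein: R = kB*T / (6*pi*eta*D)
R = 1.381e-23 * 310 / (6 * pi * 0.00081 * 5.213e-11)
R = 5.37875e-09 m = 5.38 nm

5.38
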